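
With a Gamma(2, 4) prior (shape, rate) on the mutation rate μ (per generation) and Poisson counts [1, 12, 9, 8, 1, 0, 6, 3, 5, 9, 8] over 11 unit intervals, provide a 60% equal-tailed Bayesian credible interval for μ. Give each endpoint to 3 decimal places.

Posterior: Gamma(2+62, 4+11) = Gamma(64, 15) (shape, rate).
Equal-tailed 60% interval: Gamma(64, 15) quantiles at 0.2 and 0.8.
Posterior mean ≈ 4.267, SD ≈ 0.533; a Normal approximation gives roughly [3.818, 4.716].
Exact: lower = 3.813; upper = 4.708.

[3.813, 4.708]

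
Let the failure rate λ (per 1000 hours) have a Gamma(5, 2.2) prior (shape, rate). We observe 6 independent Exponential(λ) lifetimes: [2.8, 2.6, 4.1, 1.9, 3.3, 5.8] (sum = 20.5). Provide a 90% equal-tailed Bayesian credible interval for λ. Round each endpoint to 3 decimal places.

Posterior: Gamma(5+6, 2.2+20.5) = Gamma(11, 22.7) (shape, rate).
Equal-tailed 90% interval: Gamma(11, 22.7) quantiles at 0.05 and 0.95.
Posterior mean ≈ 0.485, SD ≈ 0.146; a Normal approximation gives roughly [0.244, 0.725].
Exact: lower = 0.272; upper = 0.747.

[0.272, 0.747]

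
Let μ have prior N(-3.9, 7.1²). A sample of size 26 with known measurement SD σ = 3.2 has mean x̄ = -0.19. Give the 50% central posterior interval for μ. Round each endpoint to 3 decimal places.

Posterior precision = 1/7.1² + 26/3.2² = 0.0198 + 2.5391 = 2.5589, so posterior SD = 0.6251.
Posterior mean = (-3.9/7.1² + 26·-0.19/3.2²) / 2.5589 = -0.2188.
Interval: -0.2188 ± 0.674 × 0.6251 → [-0.640, 0.203].

[-0.640, 0.203]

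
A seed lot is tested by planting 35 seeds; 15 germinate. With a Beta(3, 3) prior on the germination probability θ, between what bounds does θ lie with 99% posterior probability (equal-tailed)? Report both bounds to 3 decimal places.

Posterior: Beta(3+15, 3+20) = Beta(18, 23).
Equal-tailed 99% interval: the 0.005 and 0.995 quantiles of Beta(18, 23).
Posterior mean ≈ 0.439, SD ≈ 0.077; a Normal approximation gives roughly [0.242, 0.636].
Exact: F⁻¹(0.005) = 0.252; F⁻¹(0.995) = 0.637.

[0.252, 0.637]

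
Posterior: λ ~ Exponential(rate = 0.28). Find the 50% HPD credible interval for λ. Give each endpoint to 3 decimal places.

[0.000, 2.476]

The exponential density is strictly decreasing on [0, ∞), so the HPD interval is anchored at 0: [0, q] with P(λ ≤ q) = 0.50.
q = −ln(1 − 0.50) / 0.28 = 0.6931 / 0.28 = 2.476.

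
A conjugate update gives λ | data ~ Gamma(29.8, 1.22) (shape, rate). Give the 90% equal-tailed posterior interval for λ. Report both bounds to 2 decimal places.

[17.56, 32.22]

Posterior: Gamma(shape 29.8, rate 1.22).
Equal-tailed 90% interval: Gamma(29.8, 1.22) quantiles at 0.05 and 0.95.
Posterior mean ≈ 24.43, SD ≈ 4.47; a Normal approximation gives roughly [17.07, 31.79].
Exact: lower = 17.56; upper = 32.22.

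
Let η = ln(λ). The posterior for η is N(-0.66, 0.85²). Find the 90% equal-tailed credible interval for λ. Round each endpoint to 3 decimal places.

[0.128, 2.092]

On the log scale the 90% interval is -0.66 ± 1.645 × 0.85 = [-2.0581, 0.7381].
Exponentiate: [e^-2.0581, e^0.7381] = [0.128, 2.092].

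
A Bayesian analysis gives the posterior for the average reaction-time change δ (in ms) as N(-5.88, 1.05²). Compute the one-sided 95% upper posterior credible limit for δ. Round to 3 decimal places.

Need U with P(δ ≤ U) = 0.95: U = -5.88 + z_{0.05}·1.05.
z = 1.645; U = -5.88 + 1.645 × 1.05 = -4.153.

-4.153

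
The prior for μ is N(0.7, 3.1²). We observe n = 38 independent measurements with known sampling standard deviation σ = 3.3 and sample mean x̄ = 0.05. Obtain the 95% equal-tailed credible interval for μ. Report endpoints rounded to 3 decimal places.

Posterior precision = 1/3.1² + 38/3.3² = 0.1041 + 3.4894 = 3.5935, so posterior SD = 0.5275.
Posterior mean = (0.7/3.1² + 38·0.05/3.3²) / 3.5935 = 0.0688.
Interval: 0.0688 ± 1.960 × 0.5275 → [-0.965, 1.103].

[-0.965, 1.103]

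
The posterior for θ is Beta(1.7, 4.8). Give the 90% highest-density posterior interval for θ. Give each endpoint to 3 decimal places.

[0.013, 0.497]

The posterior is unimodal and skewed, so the HPD interval has equal density at both endpoints and is the shortest 90% interval.
Solving f(0.013) = f(0.497) with F(0.497) − F(0.013) = 0.90 gives [0.013, 0.497].
For comparison, the equal-tailed interval is [0.046, 0.565]; the HPD is narrower and shifted toward the mode.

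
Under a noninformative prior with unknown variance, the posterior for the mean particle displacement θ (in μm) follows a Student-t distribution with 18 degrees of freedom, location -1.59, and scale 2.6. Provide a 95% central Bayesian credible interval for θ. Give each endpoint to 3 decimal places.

[-7.052, 3.872]

The t_18 distribution is symmetric; the 95% interval is -1.59 ± t·2.6 with t_{0.975,18} = 2.101.
Half-width: 2.101 × 2.6 = 5.462.
-1.59 − 5.462 = -7.052; -1.59 + 5.462 = 3.872.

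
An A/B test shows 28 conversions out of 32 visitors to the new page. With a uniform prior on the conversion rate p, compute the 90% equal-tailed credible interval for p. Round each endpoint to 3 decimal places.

[0.744, 0.938]

Posterior: Beta(1+28, 1+4) = Beta(29, 5).
Equal-tailed 90% interval: the 0.05 and 0.95 quantiles of Beta(29, 5).
Posterior mean ≈ 0.853, SD ≈ 0.060; a Normal approximation gives roughly [0.754, 0.951].
Exact: F⁻¹(0.05) = 0.744; F⁻¹(0.95) = 0.938.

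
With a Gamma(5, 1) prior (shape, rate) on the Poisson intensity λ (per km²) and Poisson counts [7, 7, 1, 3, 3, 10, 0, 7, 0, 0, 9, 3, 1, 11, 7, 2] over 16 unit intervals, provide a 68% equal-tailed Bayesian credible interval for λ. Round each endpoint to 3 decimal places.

Posterior: Gamma(5+71, 1+16) = Gamma(76, 17) (shape, rate).
Equal-tailed 68% interval: Gamma(76, 17) quantiles at 0.16 and 0.84.
Posterior mean ≈ 4.471, SD ≈ 0.513; a Normal approximation gives roughly [3.961, 4.981].
Exact: lower = 3.962; upper = 4.979.

[3.962, 4.979]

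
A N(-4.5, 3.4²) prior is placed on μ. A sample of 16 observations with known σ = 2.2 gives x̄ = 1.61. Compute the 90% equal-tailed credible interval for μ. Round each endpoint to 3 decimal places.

[0.561, 2.347]

Posterior precision = 1/3.4² + 16/2.2² = 0.0865 + 3.3058 = 3.3923, so posterior SD = 0.5429.
Posterior mean = (-4.5/3.4² + 16·1.61/2.2²) / 3.3923 = 1.4542.
Interval: 1.4542 ± 1.645 × 0.5429 → [0.561, 2.347].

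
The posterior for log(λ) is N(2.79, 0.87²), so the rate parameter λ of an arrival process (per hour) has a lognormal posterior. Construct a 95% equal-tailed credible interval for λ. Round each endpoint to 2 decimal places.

[2.96, 89.58]

On the log scale the 95% interval is 2.79 ± 1.960 × 0.87 = [1.0848, 4.4952].
Exponentiate: [e^1.0848, e^4.4952] = [2.96, 89.58].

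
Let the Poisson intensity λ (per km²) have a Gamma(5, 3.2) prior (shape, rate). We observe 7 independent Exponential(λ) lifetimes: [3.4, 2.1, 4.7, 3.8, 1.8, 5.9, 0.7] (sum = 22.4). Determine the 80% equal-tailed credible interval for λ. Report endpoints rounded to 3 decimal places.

[0.306, 0.648]

Posterior: Gamma(5+7, 3.2+22.4) = Gamma(12, 25.6) (shape, rate).
Equal-tailed 80% interval: Gamma(12, 25.6) quantiles at 0.1 and 0.9.
Posterior mean ≈ 0.469, SD ≈ 0.135; a Normal approximation gives roughly [0.295, 0.642].
Exact: lower = 0.306; upper = 0.648.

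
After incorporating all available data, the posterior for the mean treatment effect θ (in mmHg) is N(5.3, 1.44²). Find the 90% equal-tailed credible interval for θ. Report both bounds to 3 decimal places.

[2.931, 7.669]

The posterior is symmetric, so the 90% equal-tailed interval is θ = 5.3 ± z·1.44 with z = 1.645.
Half-width: 1.645 × 1.44 = 2.369.
5.3 − 2.369 = 2.931; 5.3 + 2.369 = 7.669.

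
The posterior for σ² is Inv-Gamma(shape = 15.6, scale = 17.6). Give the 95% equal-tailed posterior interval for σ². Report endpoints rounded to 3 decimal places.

[0.726, 1.990]

Inverse-Gamma(15.6, 17.6) quantiles: F⁻¹(0.025) and F⁻¹(0.975).
Equivalently, 1/σ² ~ Gamma(15.6, rate = 17.6); invert its 0.975 and 0.025 quantiles.
Posterior mean ≈ 1.205, SD ≈ 0.327; a Normal approximation gives roughly [0.565, 1.846].
Exact: lower = 0.726; upper = 1.990.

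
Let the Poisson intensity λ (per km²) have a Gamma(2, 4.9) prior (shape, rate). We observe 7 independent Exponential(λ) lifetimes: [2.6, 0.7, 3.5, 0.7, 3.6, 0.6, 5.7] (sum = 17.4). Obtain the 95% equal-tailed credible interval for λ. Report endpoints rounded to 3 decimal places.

Posterior: Gamma(2+7, 4.9+17.4) = Gamma(9, 22.3) (shape, rate).
Equal-tailed 95% interval: Gamma(9, 22.3) quantiles at 0.025 and 0.975.
Posterior mean ≈ 0.404, SD ≈ 0.135; a Normal approximation gives roughly [0.140, 0.667].
Exact: lower = 0.185; upper = 0.707.

[0.185, 0.707]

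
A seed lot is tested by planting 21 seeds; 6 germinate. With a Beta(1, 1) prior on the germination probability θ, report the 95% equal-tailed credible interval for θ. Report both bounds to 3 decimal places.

[0.139, 0.502]

Posterior: Beta(1+6, 1+15) = Beta(7, 16).
Equal-tailed 95% interval: the 0.025 and 0.975 quantiles of Beta(7, 16).
Posterior mean ≈ 0.304, SD ≈ 0.094; a Normal approximation gives roughly [0.120, 0.488].
Exact: F⁻¹(0.025) = 0.139; F⁻¹(0.975) = 0.502.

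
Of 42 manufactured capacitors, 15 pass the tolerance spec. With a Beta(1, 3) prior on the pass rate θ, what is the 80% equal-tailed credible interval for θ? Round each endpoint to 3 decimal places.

Posterior: Beta(1+15, 3+27) = Beta(16, 30).
Equal-tailed 80% interval: the 0.1 and 0.9 quantiles of Beta(16, 30).
Posterior mean ≈ 0.348, SD ≈ 0.069; a Normal approximation gives roughly [0.259, 0.437].
Exact: F⁻¹(0.1) = 0.260; F⁻¹(0.9) = 0.439.

[0.260, 0.439]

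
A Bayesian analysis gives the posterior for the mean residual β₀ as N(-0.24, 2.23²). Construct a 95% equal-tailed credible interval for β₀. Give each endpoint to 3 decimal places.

The posterior is symmetric, so the 95% equal-tailed interval is β₀ = -0.24 ± z·2.23 with z = 1.960.
Half-width: 1.960 × 2.23 = 4.371.
-0.24 − 4.371 = -4.611; -0.24 + 4.371 = 4.131.

[-4.611, 4.131]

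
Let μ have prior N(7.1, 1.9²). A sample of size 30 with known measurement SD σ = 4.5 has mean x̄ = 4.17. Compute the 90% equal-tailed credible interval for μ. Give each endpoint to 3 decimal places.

Posterior precision = 1/1.9² + 30/4.5² = 0.2770 + 1.4815 = 1.7585, so posterior SD = 0.7541.
Posterior mean = (7.1/1.9² + 30·4.17/4.5²) / 1.7585 = 4.6316.
Interval: 4.6316 ± 1.645 × 0.7541 → [3.391, 5.872].

[3.391, 5.872]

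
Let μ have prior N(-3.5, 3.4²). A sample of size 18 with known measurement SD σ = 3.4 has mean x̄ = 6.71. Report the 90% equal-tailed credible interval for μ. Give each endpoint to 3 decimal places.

[4.890, 7.456]

Posterior precision = 1/3.4² + 18/3.4² = 0.0865 + 1.5571 = 1.6436, so posterior SD = 0.7800.
Posterior mean = (-3.5/3.4² + 18·6.71/3.4²) / 1.6436 = 6.1726.
Interval: 6.1726 ± 1.645 × 0.7800 → [4.890, 7.456].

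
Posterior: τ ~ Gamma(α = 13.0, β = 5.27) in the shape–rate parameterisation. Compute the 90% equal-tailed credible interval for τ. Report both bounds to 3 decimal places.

[1.459, 3.689]

Posterior: Gamma(shape 13.0, rate 5.27).
Equal-tailed 90% interval: Gamma(13.0, 5.27) quantiles at 0.05 and 0.95.
Posterior mean ≈ 2.467, SD ≈ 0.684; a Normal approximation gives roughly [1.341, 3.592].
Exact: lower = 1.459; upper = 3.689.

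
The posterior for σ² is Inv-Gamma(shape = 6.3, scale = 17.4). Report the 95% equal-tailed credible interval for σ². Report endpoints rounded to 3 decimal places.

[1.439, 7.303]

Inverse-Gamma(6.3, 17.4) quantiles: F⁻¹(0.025) and F⁻¹(0.975).
Equivalently, 1/σ² ~ Gamma(6.3, rate = 17.4); invert its 0.975 and 0.025 quantiles.
Posterior mean ≈ 3.283, SD ≈ 1.583; a Normal approximation gives roughly [0.180, 6.386].
Exact: lower = 1.439; upper = 7.303.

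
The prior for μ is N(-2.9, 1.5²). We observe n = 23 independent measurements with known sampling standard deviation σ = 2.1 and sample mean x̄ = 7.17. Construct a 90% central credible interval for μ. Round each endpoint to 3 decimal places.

[5.688, 7.071]

Posterior precision = 1/1.5² + 23/2.1² = 0.4444 + 5.2154 = 5.6599, so posterior SD = 0.4203.
Posterior mean = (-2.9/1.5² + 23·7.17/2.1²) / 5.6599 = 6.3792.
Interval: 6.3792 ± 1.645 × 0.4203 → [5.688, 7.071].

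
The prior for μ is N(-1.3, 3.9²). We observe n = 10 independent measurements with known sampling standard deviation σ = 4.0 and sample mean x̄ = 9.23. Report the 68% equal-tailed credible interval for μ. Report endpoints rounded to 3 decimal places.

[7.031, 9.424]

Posterior precision = 1/3.9² + 10/4.0² = 0.0657 + 0.6250 = 0.6907, so posterior SD = 1.2032.
Posterior mean = (-1.3/3.9² + 10·9.23/4.0²) / 0.6907 = 8.2277.
Interval: 8.2277 ± 0.994 × 1.2032 → [7.031, 9.424].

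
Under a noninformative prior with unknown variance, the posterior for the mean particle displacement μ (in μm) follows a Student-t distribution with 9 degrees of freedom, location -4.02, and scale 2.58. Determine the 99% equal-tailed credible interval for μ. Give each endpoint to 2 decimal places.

The t_9 distribution is symmetric; the 99% interval is -4.02 ± t·2.58 with t_{0.995,9} = 3.250.
Half-width: 3.250 × 2.58 = 8.38.
-4.02 − 8.38 = -12.40; -4.02 + 8.38 = 4.36.

[-12.40, 4.36]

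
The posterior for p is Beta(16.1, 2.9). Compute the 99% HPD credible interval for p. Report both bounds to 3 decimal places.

The posterior is unimodal and skewed, so the HPD interval has equal density at both endpoints and is the shortest 99% interval.
Solving f(0.613) = f(0.992) with F(0.992) − F(0.613) = 0.99 gives [0.613, 0.992].
For comparison, the equal-tailed interval is [0.585, 0.982]; the HPD is narrower and shifted toward the mode.

[0.613, 0.992]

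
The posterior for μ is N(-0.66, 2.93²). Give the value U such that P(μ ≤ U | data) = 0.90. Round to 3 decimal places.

Need U with P(μ ≤ U) = 0.90: U = -0.66 + z_{0.1}·2.93.
z = 1.282; U = -0.66 + 1.282 × 2.93 = 3.095.

3.095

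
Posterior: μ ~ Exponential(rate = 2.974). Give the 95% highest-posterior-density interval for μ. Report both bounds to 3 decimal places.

The exponential density is strictly decreasing on [0, ∞), so the HPD interval is anchored at 0: [0, q] with P(μ ≤ q) = 0.95.
q = −ln(1 − 0.95) / 2.974 = 2.9957 / 2.974 = 1.007.

[0.000, 1.007]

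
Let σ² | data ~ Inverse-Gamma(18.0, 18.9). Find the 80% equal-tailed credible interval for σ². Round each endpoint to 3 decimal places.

[0.801, 1.474]

Inverse-Gamma(18.0, 18.9) quantiles: F⁻¹(0.1) and F⁻¹(0.9).
Equivalently, 1/σ² ~ Gamma(18.0, rate = 18.9); invert its 0.9 and 0.1 quantiles.
Posterior mean ≈ 1.112, SD ≈ 0.278; a Normal approximation gives roughly [0.756, 1.468].
Exact: lower = 0.801; upper = 1.474.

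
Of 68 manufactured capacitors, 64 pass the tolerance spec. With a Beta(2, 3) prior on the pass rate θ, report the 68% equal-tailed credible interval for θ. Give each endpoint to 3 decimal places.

Posterior: Beta(2+64, 3+4) = Beta(66, 7).
Equal-tailed 68% interval: the 0.16 and 0.84 quantiles of Beta(66, 7).
Posterior mean ≈ 0.904, SD ≈ 0.034; a Normal approximation gives roughly [0.870, 0.938].
Exact: F⁻¹(0.16) = 0.870; F⁻¹(0.84) = 0.938.

[0.870, 0.938]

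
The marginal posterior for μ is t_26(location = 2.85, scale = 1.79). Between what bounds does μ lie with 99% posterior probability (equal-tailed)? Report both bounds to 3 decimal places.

[-2.124, 7.824]

The t_26 distribution is symmetric; the 99% interval is 2.85 ± t·1.79 with t_{0.995,26} = 2.779.
Half-width: 2.779 × 1.79 = 4.974.
2.85 − 4.974 = -2.124; 2.85 + 4.974 = 7.824.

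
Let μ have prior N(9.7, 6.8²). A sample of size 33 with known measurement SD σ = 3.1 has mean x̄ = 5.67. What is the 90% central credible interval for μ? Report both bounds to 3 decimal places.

[4.810, 6.580]

Posterior precision = 1/6.8² + 33/3.1² = 0.0216 + 3.4339 = 3.4555, so posterior SD = 0.5379.
Posterior mean = (9.7/6.8² + 33·5.67/3.1²) / 3.4555 = 5.6952.
Interval: 5.6952 ± 1.645 × 0.5379 → [4.810, 6.580].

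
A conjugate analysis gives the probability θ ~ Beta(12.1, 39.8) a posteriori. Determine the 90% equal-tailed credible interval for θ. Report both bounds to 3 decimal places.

[0.144, 0.334]

Posterior: Beta(12.1, 39.8).
Equal-tailed 90% interval: the 0.05 and 0.95 quantiles of Beta(12.1, 39.8).
Posterior mean ≈ 0.233, SD ≈ 0.058; a Normal approximation gives roughly [0.138, 0.329].
Exact: F⁻¹(0.05) = 0.144; F⁻¹(0.95) = 0.334.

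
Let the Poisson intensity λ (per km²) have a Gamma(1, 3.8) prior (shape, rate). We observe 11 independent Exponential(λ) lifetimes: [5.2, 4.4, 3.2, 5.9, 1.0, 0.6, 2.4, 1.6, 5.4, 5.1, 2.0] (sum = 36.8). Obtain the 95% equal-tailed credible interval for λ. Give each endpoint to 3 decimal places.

Posterior: Gamma(1+11, 3.8+36.8) = Gamma(12, 40.6) (shape, rate).
Equal-tailed 95% interval: Gamma(12, 40.6) quantiles at 0.025 and 0.975.
Posterior mean ≈ 0.296, SD ≈ 0.085; a Normal approximation gives roughly [0.128, 0.463].
Exact: lower = 0.153; upper = 0.485.

[0.153, 0.485]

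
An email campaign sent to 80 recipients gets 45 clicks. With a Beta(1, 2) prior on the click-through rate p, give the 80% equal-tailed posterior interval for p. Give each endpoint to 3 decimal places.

Posterior: Beta(1+45, 2+35) = Beta(46, 37).
Equal-tailed 80% interval: the 0.1 and 0.9 quantiles of Beta(46, 37).
Posterior mean ≈ 0.554, SD ≈ 0.054; a Normal approximation gives roughly [0.485, 0.624].
Exact: F⁻¹(0.1) = 0.484; F⁻¹(0.9) = 0.624.

[0.484, 0.624]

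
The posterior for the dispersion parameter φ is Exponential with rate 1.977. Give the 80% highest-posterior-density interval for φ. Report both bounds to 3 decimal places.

The exponential density is strictly decreasing on [0, ∞), so the HPD interval is anchored at 0: [0, q] with P(φ ≤ q) = 0.80.
q = −ln(1 − 0.80) / 1.977 = 1.6094 / 1.977 = 0.814.

[0.000, 0.814]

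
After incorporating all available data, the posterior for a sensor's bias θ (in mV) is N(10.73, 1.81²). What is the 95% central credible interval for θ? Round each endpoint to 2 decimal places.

[7.18, 14.28]

The posterior is symmetric, so the 95% equal-tailed interval is θ = 10.73 ± z·1.81 with z = 1.960.
Half-width: 1.960 × 1.81 = 3.55.
10.73 − 3.55 = 7.18; 10.73 + 3.55 = 14.28.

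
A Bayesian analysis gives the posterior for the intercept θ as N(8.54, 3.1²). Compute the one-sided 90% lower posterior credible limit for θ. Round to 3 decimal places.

Need L with P(θ ≥ L) = 0.90: L = 8.54 − z_{0.1}·3.1.
z = 1.282; L = 8.54 − 1.282 × 3.1 = 4.567.

4.567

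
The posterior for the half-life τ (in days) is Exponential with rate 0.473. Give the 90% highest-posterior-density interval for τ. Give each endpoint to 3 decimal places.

The exponential density is strictly decreasing on [0, ∞), so the HPD interval is anchored at 0: [0, q] with P(τ ≤ q) = 0.90.
q = −ln(1 − 0.90) / 0.473 = 2.3026 / 0.473 = 4.868.

[0.000, 4.868]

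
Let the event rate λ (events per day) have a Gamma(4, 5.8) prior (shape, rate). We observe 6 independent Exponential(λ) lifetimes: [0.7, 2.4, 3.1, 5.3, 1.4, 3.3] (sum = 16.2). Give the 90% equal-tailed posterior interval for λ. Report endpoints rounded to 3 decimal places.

Posterior: Gamma(4+6, 5.8+16.2) = Gamma(10, 22.0) (shape, rate).
Equal-tailed 90% interval: Gamma(10, 22.0) quantiles at 0.05 and 0.95.
Posterior mean ≈ 0.455, SD ≈ 0.144; a Normal approximation gives roughly [0.218, 0.691].
Exact: lower = 0.247; upper = 0.714.

[0.247, 0.714]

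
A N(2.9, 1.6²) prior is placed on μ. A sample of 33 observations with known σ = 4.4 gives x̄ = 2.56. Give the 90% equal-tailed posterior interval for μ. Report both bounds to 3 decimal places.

Posterior precision = 1/1.6² + 33/4.4² = 0.3906 + 1.7045 = 2.0952, so posterior SD = 0.6909.
Posterior mean = (2.9/1.6² + 33·2.56/4.4²) / 2.0952 = 2.6234.
Interval: 2.6234 ± 1.645 × 0.6909 → [1.487, 3.760].

[1.487, 3.760]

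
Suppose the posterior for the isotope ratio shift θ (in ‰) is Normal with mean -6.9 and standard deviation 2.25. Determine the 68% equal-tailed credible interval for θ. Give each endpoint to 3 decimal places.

The posterior is symmetric, so the 68% equal-tailed interval is θ = -6.9 ± z·2.25 with z = 0.994.
Half-width: 0.994 × 2.25 = 2.238.
-6.9 − 2.238 = -9.138; -6.9 + 2.238 = -4.662.

[-9.138, -4.662]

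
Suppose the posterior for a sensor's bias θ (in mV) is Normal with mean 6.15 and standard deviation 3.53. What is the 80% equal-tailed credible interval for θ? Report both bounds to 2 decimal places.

[1.63, 10.67]

The posterior is symmetric, so the 80% equal-tailed interval is θ = 6.15 ± z·3.53 with z = 1.282.
Half-width: 1.282 × 3.53 = 4.52.
6.15 − 4.52 = 1.63; 6.15 + 4.52 = 10.67.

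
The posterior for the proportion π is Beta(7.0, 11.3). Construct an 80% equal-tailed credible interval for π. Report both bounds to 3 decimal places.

Posterior: Beta(7.0, 11.3).
Equal-tailed 80% interval: the 0.1 and 0.9 quantiles of Beta(7.0, 11.3).
Posterior mean ≈ 0.383, SD ≈ 0.111; a Normal approximation gives roughly [0.241, 0.524].
Exact: F⁻¹(0.1) = 0.242; F⁻¹(0.9) = 0.529.

[0.242, 0.529]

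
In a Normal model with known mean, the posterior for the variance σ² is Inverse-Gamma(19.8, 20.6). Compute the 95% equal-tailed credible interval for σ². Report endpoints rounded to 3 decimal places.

[0.700, 1.708]

Inverse-Gamma(19.8, 20.6) quantiles: F⁻¹(0.025) and F⁻¹(0.975).
Equivalently, 1/σ² ~ Gamma(19.8, rate = 20.6); invert its 0.975 and 0.025 quantiles.
Posterior mean ≈ 1.096, SD ≈ 0.260; a Normal approximation gives roughly [0.587, 1.605].
Exact: lower = 0.700; upper = 1.708.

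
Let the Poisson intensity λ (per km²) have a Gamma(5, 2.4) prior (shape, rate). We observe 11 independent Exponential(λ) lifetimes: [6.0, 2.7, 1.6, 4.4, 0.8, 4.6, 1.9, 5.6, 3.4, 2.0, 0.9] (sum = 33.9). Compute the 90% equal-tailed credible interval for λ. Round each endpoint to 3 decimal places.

Posterior: Gamma(5+11, 2.4+33.9) = Gamma(16, 36.3) (shape, rate).
Equal-tailed 90% interval: Gamma(16, 36.3) quantiles at 0.05 and 0.95.
Posterior mean ≈ 0.441, SD ≈ 0.110; a Normal approximation gives roughly [0.260, 0.622].
Exact: lower = 0.276; upper = 0.636.

[0.276, 0.636]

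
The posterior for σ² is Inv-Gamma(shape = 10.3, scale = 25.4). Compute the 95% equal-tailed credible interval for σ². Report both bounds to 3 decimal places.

[1.453, 5.077]

Inverse-Gamma(10.3, 25.4) quantiles: F⁻¹(0.025) and F⁻¹(0.975).
Equivalently, 1/σ² ~ Gamma(10.3, rate = 25.4); invert its 0.975 and 0.025 quantiles.
Posterior mean ≈ 2.731, SD ≈ 0.948; a Normal approximation gives roughly [0.873, 4.589].
Exact: lower = 1.453; upper = 5.077.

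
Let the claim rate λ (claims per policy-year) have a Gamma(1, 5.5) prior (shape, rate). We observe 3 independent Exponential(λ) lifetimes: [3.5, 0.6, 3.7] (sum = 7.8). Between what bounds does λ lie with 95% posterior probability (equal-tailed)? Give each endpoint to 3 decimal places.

[0.082, 0.659]

Posterior: Gamma(1+3, 5.5+7.8) = Gamma(4, 13.3) (shape, rate).
Equal-tailed 95% interval: Gamma(4, 13.3) quantiles at 0.025 and 0.975.
Posterior mean ≈ 0.301, SD ≈ 0.150; a Normal approximation gives roughly [0.006, 0.595].
Exact: lower = 0.082; upper = 0.659.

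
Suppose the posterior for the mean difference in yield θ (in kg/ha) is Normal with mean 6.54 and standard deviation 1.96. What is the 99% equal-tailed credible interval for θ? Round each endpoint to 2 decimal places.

[1.49, 11.59]

The posterior is symmetric, so the 99% equal-tailed interval is θ = 6.54 ± z·1.96 with z = 2.576.
Half-width: 2.576 × 1.96 = 5.05.
6.54 − 5.05 = 1.49; 6.54 + 5.05 = 11.59.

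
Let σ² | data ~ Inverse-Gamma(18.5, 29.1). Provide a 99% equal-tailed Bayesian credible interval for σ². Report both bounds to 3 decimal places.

[0.926, 3.131]

Inverse-Gamma(18.5, 29.1) quantiles: F⁻¹(0.005) and F⁻¹(0.995).
Equivalently, 1/σ² ~ Gamma(18.5, rate = 29.1); invert its 0.995 and 0.005 quantiles.
Posterior mean ≈ 1.663, SD ≈ 0.409; a Normal approximation gives roughly [0.608, 2.717].
Exact: lower = 0.926; upper = 3.131.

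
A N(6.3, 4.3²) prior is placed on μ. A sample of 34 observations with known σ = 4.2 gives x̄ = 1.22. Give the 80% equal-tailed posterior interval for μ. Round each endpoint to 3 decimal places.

[0.448, 2.269]

Posterior precision = 1/4.3² + 34/4.2² = 0.0541 + 1.9274 = 1.9815, so posterior SD = 0.7104.
Posterior mean = (6.3/4.3² + 34·1.22/4.2²) / 1.9815 = 1.3587.
Interval: 1.3587 ± 1.282 × 0.7104 → [0.448, 2.269].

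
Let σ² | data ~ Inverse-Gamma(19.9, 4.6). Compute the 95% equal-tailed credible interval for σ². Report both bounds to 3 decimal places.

[0.156, 0.379]

Inverse-Gamma(19.9, 4.6) quantiles: F⁻¹(0.025) and F⁻¹(0.975).
Equivalently, 1/σ² ~ Gamma(19.9, rate = 4.6); invert its 0.975 and 0.025 quantiles.
Posterior mean ≈ 0.243, SD ≈ 0.058; a Normal approximation gives roughly [0.131, 0.356].
Exact: lower = 0.156; upper = 0.379.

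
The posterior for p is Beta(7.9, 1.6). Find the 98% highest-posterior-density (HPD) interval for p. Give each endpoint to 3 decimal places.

[0.535, 1.000]

The posterior is unimodal and skewed, so the HPD interval has equal density at both endpoints and is the shortest 98% interval.
Solving f(0.535) = f(1.000) with F(1.000) − F(0.535) = 0.98 gives [0.535, 1.000].
For comparison, the equal-tailed interval is [0.488, 0.991]; the HPD is narrower and shifted toward the mode.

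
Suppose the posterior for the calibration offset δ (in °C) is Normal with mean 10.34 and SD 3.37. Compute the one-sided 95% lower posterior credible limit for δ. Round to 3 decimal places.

Need L with P(δ ≥ L) = 0.95: L = 10.34 − z_{0.05}·3.37.
z = 1.645; L = 10.34 − 1.645 × 3.37 = 4.797.

4.797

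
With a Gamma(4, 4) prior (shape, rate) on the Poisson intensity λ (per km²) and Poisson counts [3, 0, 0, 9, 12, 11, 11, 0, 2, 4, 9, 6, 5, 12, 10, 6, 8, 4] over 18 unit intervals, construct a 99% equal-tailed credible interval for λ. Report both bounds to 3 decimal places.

Posterior: Gamma(4+112, 4+18) = Gamma(116, 22) (shape, rate).
Equal-tailed 99% interval: Gamma(116, 22) quantiles at 0.005 and 0.995.
Posterior mean ≈ 5.273, SD ≈ 0.490; a Normal approximation gives roughly [4.012, 6.534].
Exact: lower = 4.097; upper = 6.619.

[4.097, 6.619]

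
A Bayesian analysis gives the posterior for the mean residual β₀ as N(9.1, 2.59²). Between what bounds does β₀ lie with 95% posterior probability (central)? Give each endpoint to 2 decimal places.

The posterior is symmetric, so the 95% equal-tailed interval is β₀ = 9.1 ± z·2.59 with z = 1.960.
Half-width: 1.960 × 2.59 = 5.08.
9.1 − 5.08 = 4.02; 9.1 + 5.08 = 14.18.

[4.02, 14.18]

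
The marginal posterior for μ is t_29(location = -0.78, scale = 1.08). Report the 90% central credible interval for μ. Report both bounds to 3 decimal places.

The t_29 distribution is symmetric; the 90% interval is -0.78 ± t·1.08 with t_{0.95,29} = 1.699.
Half-width: 1.699 × 1.08 = 1.835.
-0.78 − 1.835 = -2.615; -0.78 + 1.835 = 1.055.

[-2.615, 1.055]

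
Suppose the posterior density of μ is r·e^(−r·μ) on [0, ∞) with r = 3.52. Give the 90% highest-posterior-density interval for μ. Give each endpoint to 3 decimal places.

[0.000, 0.654]

The exponential density is strictly decreasing on [0, ∞), so the HPD interval is anchored at 0: [0, q] with P(μ ≤ q) = 0.90.
q = −ln(1 − 0.90) / 3.52 = 2.3026 / 3.52 = 0.654.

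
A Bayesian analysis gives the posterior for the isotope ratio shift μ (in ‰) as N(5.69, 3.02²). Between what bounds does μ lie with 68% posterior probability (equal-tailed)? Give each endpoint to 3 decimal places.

The posterior is symmetric, so the 68% equal-tailed interval is μ = 5.69 ± z·3.02 with z = 0.994.
Half-width: 0.994 × 3.02 = 3.003.
5.69 − 3.003 = 2.687; 5.69 + 3.003 = 8.693.

[2.687, 8.693]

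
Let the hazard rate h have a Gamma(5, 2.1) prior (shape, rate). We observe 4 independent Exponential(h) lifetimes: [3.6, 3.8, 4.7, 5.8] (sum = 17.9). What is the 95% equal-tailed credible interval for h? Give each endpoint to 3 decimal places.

[0.206, 0.788]

Posterior: Gamma(5+4, 2.1+17.9) = Gamma(9, 20.0) (shape, rate).
Equal-tailed 95% interval: Gamma(9, 20.0) quantiles at 0.025 and 0.975.
Posterior mean ≈ 0.450, SD ≈ 0.150; a Normal approximation gives roughly [0.156, 0.744].
Exact: lower = 0.206; upper = 0.788.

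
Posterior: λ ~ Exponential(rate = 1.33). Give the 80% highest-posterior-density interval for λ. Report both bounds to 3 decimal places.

The exponential density is strictly decreasing on [0, ∞), so the HPD interval is anchored at 0: [0, q] with P(λ ≤ q) = 0.80.
q = −ln(1 − 0.80) / 1.33 = 1.6094 / 1.33 = 1.210.

[0.000, 1.210]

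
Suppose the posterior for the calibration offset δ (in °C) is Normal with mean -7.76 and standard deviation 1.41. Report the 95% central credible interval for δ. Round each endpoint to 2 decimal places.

The posterior is symmetric, so the 95% equal-tailed interval is δ = -7.76 ± z·1.41 with z = 1.960.
Half-width: 1.960 × 1.41 = 2.76.
-7.76 − 2.76 = -10.52; -7.76 + 2.76 = -5.00.

[-10.52, -5.00]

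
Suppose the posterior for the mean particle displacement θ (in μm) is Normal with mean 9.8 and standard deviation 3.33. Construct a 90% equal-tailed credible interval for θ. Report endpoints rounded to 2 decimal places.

[4.32, 15.28]

The posterior is symmetric, so the 90% equal-tailed interval is θ = 9.8 ± z·3.33 with z = 1.645.
Half-width: 1.645 × 3.33 = 5.48.
9.8 − 5.48 = 4.32; 9.8 + 5.48 = 15.28.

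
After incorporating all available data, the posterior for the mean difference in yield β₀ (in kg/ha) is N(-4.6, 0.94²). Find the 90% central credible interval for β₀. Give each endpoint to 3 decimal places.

[-6.146, -3.054]

The posterior is symmetric, so the 90% equal-tailed interval is β₀ = -4.6 ± z·0.94 with z = 1.645.
Half-width: 1.645 × 0.94 = 1.546.
-4.6 − 1.546 = -6.146; -4.6 + 1.546 = -3.054.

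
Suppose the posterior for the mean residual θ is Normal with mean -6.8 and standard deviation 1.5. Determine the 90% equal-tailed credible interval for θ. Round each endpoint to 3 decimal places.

[-9.267, -4.333]

The posterior is symmetric, so the 90% equal-tailed interval is θ = -6.8 ± z·1.5 with z = 1.645.
Half-width: 1.645 × 1.5 = 2.467.
-6.8 − 2.467 = -9.267; -6.8 + 2.467 = -4.333.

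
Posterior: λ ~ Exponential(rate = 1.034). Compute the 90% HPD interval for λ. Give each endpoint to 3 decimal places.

[0.000, 2.227]

The exponential density is strictly decreasing on [0, ∞), so the HPD interval is anchored at 0: [0, q] with P(λ ≤ q) = 0.90.
q = −ln(1 − 0.90) / 1.034 = 2.3026 / 1.034 = 2.227.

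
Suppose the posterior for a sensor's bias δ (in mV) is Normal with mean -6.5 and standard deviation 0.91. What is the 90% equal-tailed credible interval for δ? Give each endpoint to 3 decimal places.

The posterior is symmetric, so the 90% equal-tailed interval is δ = -6.5 ± z·0.91 with z = 1.645.
Half-width: 1.645 × 0.91 = 1.497.
-6.5 − 1.497 = -7.997; -6.5 + 1.497 = -5.003.

[-7.997, -5.003]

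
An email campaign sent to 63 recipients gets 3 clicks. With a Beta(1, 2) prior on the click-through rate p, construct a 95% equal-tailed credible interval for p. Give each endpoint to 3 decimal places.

Posterior: Beta(1+3, 2+60) = Beta(4, 62).
Equal-tailed 95% interval: the 0.025 and 0.975 quantiles of Beta(4, 62).
Posterior mean ≈ 0.061, SD ≈ 0.029; a Normal approximation gives roughly [0.003, 0.118].
Exact: F⁻¹(0.025) = 0.017; F⁻¹(0.975) = 0.129.

[0.017, 0.129]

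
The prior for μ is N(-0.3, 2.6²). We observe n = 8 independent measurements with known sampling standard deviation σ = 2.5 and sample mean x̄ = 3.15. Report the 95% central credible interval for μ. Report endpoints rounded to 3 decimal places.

Posterior precision = 1/2.6² + 8/2.5² = 0.1479 + 1.2800 = 1.4279, so posterior SD = 0.8368.
Posterior mean = (-0.3/2.6² + 8·3.15/2.5²) / 1.4279 = 2.7926.
Interval: 2.7926 ± 1.960 × 0.8368 → [1.152, 4.433].

[1.152, 4.433]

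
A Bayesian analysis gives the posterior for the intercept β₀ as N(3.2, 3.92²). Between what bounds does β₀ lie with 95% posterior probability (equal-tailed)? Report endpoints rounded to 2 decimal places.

The posterior is symmetric, so the 95% equal-tailed interval is β₀ = 3.2 ± z·3.92 with z = 1.960.
Half-width: 1.960 × 3.92 = 7.68.
3.2 − 7.68 = -4.48; 3.2 + 7.68 = 10.88.

[-4.48, 10.88]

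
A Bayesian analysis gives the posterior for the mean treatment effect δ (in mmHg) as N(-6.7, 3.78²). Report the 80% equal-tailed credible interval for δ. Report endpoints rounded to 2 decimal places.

The posterior is symmetric, so the 80% equal-tailed interval is δ = -6.7 ± z·3.78 with z = 1.282.
Half-width: 1.282 × 3.78 = 4.84.
-6.7 − 4.84 = -11.54; -6.7 + 4.84 = -1.86.

[-11.54, -1.86]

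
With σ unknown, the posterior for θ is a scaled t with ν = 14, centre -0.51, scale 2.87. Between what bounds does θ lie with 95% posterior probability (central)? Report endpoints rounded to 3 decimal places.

[-6.666, 5.646]

The t_14 distribution is symmetric; the 95% interval is -0.51 ± t·2.87 with t_{0.975,14} = 2.145.
Half-width: 2.145 × 2.87 = 6.156.
-0.51 − 6.156 = -6.666; -0.51 + 6.156 = 5.646.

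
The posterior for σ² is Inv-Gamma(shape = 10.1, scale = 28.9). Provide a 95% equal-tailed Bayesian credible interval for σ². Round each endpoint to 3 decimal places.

Inverse-Gamma(10.1, 28.9) quantiles: F⁻¹(0.025) and F⁻¹(0.975).
Equivalently, 1/σ² ~ Gamma(10.1, rate = 28.9); invert its 0.975 and 0.025 quantiles.
Posterior mean ≈ 3.176, SD ≈ 1.116; a Normal approximation gives roughly [0.989, 5.363].
Exact: lower = 1.679; upper = 5.941.

[1.679, 5.941]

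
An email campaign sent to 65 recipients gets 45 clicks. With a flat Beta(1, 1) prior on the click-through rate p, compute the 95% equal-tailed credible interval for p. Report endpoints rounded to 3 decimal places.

Posterior: Beta(1+45, 1+20) = Beta(46, 21).
Equal-tailed 95% interval: the 0.025 and 0.975 quantiles of Beta(46, 21).
Posterior mean ≈ 0.687, SD ≈ 0.056; a Normal approximation gives roughly [0.576, 0.797].
Exact: F⁻¹(0.025) = 0.571; F⁻¹(0.975) = 0.791.

[0.571, 0.791]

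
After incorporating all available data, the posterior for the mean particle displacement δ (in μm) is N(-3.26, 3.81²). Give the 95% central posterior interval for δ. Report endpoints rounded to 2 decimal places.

The posterior is symmetric, so the 95% equal-tailed interval is δ = -3.26 ± z·3.81 with z = 1.960.
Half-width: 1.960 × 3.81 = 7.47.
-3.26 − 7.47 = -10.73; -3.26 + 7.47 = 4.21.

[-10.73, 4.21]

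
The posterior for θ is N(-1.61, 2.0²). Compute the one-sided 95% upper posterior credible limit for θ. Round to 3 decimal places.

1.680

Need U with P(θ ≤ U) = 0.95: U = -1.61 + z_{0.05}·2.0.
z = 1.645; U = -1.61 + 1.645 × 2.0 = 1.680.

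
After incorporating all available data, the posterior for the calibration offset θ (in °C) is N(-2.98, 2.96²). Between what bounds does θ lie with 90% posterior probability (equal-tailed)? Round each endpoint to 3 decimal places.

The posterior is symmetric, so the 90% equal-tailed interval is θ = -2.98 ± z·2.96 with z = 1.645.
Half-width: 1.645 × 2.96 = 4.869.
-2.98 − 4.869 = -7.849; -2.98 + 4.869 = 1.889.

[-7.849, 1.889]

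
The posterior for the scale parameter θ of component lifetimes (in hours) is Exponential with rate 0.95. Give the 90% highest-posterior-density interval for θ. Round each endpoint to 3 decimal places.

The exponential density is strictly decreasing on [0, ∞), so the HPD interval is anchored at 0: [0, q] with P(θ ≤ q) = 0.90.
q = −ln(1 − 0.90) / 0.95 = 2.3026 / 0.95 = 2.424.

[0.000, 2.424]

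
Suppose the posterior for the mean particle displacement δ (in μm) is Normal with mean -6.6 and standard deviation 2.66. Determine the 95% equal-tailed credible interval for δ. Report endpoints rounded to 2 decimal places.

The posterior is symmetric, so the 95% equal-tailed interval is δ = -6.6 ± z·2.66 with z = 1.960.
Half-width: 1.960 × 2.66 = 5.21.
-6.6 − 5.21 = -11.81; -6.6 + 5.21 = -1.39.

[-11.81, -1.39]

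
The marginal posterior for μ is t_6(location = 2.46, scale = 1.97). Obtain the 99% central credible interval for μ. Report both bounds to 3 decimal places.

The t_6 distribution is symmetric; the 99% interval is 2.46 ± t·1.97 with t_{0.995,6} = 3.707.
Half-width: 3.707 × 1.97 = 7.304.
2.46 − 7.304 = -4.844; 2.46 + 7.304 = 9.764.

[-4.844, 9.764]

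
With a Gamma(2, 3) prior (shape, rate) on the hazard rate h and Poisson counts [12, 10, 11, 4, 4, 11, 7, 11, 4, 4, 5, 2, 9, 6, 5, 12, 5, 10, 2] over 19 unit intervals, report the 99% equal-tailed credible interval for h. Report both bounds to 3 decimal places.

Posterior: Gamma(2+134, 3+19) = Gamma(136, 22) (shape, rate).
Equal-tailed 99% interval: Gamma(136, 22) quantiles at 0.005 and 0.995.
Posterior mean ≈ 6.182, SD ≈ 0.530; a Normal approximation gives roughly [4.816, 7.547].
Exact: lower = 4.902; upper = 7.632.

[4.902, 7.632]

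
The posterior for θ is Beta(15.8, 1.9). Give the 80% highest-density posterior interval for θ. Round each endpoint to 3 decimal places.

The posterior is unimodal and skewed, so the HPD interval has equal density at both endpoints and is the shortest 80% interval.
Solving f(0.833) = f(0.990) with F(0.990) − F(0.833) = 0.80 gives [0.833, 0.990].
For comparison, the equal-tailed interval is [0.794, 0.971]; the HPD is narrower and shifted toward the mode.

[0.833, 0.990]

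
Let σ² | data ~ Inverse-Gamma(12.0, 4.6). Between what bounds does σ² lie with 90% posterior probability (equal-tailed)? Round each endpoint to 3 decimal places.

[0.253, 0.664]

Inverse-Gamma(12.0, 4.6) quantiles: F⁻¹(0.05) and F⁻¹(0.95).
Equivalently, 1/σ² ~ Gamma(12.0, rate = 4.6); invert its 0.95 and 0.05 quantiles.
Posterior mean ≈ 0.418, SD ≈ 0.132; a Normal approximation gives roughly [0.201, 0.636].
Exact: lower = 0.253; upper = 0.664.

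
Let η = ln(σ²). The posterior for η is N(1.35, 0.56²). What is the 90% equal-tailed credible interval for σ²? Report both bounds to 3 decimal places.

[1.536, 9.690]

On the log scale the 90% interval is 1.35 ± 1.645 × 0.56 = [0.4289, 2.2711].
Exponentiate: [e^0.4289, e^2.2711] = [1.536, 9.690].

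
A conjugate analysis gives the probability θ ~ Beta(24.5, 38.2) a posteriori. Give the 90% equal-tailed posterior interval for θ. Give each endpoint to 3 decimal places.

Posterior: Beta(24.5, 38.2).
Equal-tailed 90% interval: the 0.05 and 0.95 quantiles of Beta(24.5, 38.2).
Posterior mean ≈ 0.391, SD ≈ 0.061; a Normal approximation gives roughly [0.290, 0.491].
Exact: F⁻¹(0.05) = 0.292; F⁻¹(0.95) = 0.493.

[0.292, 0.493]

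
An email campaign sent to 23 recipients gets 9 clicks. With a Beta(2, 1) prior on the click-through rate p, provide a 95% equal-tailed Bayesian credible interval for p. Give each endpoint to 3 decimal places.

Posterior: Beta(2+9, 1+14) = Beta(11, 15).
Equal-tailed 95% interval: the 0.025 and 0.975 quantiles of Beta(11, 15).
Posterior mean ≈ 0.423, SD ≈ 0.095; a Normal approximation gives roughly [0.237, 0.609].
Exact: F⁻¹(0.025) = 0.244; F⁻¹(0.975) = 0.613.

[0.244, 0.613]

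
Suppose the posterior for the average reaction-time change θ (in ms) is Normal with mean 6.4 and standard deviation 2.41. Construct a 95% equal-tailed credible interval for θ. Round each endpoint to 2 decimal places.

[1.68, 11.12]

The posterior is symmetric, so the 95% equal-tailed interval is θ = 6.4 ± z·2.41 with z = 1.960.
Half-width: 1.960 × 2.41 = 4.72.
6.4 − 4.72 = 1.68; 6.4 + 4.72 = 11.12.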